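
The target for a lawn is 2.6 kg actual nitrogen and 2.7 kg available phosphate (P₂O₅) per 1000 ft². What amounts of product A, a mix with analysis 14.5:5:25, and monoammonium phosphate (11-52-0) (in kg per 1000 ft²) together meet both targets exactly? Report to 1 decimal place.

15.1 kg product A, 3.7 kg monoammonium phosphate

With a, b = kg per 1000 ft² of product A and monoammonium phosphate:
N: 0.145·a + 0.11·b = 2.6
P₂O₅: 0.05·a + 0.52·b = 2.7
From row1: a = (2.6 − 0.11·b) / 0.145.
Into row2: 0.05·(2.6 − 0.11·b)/0.145 + 0.52·b = 2.7 → b = 3.74106, a = 15.093.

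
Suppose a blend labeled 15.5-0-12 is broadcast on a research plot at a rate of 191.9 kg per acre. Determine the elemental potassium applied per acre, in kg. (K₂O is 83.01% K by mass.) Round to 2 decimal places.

19.12 kg K per acre

K₂O per acre = 191.9 × 12% = 23.028 kg.
Elemental K = 23.028 × 0.8301 = 19.1155 kg per acre.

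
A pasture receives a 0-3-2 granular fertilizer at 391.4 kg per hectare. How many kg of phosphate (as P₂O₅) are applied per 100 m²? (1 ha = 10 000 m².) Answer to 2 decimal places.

P₂O₅ per hectare = 391.4 × 3% = 11.742 kg.
Convert to per 100 m²: 11.742 × 0.01 = 0.11742 kg.

0.12 kg P₂O₅ per hundred sq m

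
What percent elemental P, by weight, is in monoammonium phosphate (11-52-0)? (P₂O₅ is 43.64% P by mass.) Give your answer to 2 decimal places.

%P = 52 × 0.4364 = 22.6928%.

22.69% P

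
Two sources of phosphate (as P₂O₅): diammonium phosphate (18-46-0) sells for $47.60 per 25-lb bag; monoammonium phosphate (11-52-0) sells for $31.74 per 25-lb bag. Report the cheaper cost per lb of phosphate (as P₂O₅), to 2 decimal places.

$2.44 per lb P₂O₅ (monoammonium phosphate)

diammonium phosphate: P₂O₅ per bag = 25 × 46% = 11.5 lb; cost = 47.60 / 11.5 = $4.1391/lb P₂O₅.
monoammonium phosphate: P₂O₅ per bag = 25 × 52% = 13 lb; cost = 31.74 / 13 = $2.4415/lb P₂O₅.
monoammonium phosphate is cheaper.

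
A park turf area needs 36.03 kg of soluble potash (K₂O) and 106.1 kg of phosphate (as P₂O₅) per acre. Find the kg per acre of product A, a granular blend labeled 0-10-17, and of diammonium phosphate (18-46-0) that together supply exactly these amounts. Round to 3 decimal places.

Per-acre balance (a = product A, b = diammonium phosphate):
K₂O: 0.17·a + 0·b = 36.03
P₂O₅: 0.1·a + 0.46·b = 106.1
Solving simultaneously: a = 211.9412, b = 184.57801.

211.941 kg product A, 184.578 kg diammonium phosphate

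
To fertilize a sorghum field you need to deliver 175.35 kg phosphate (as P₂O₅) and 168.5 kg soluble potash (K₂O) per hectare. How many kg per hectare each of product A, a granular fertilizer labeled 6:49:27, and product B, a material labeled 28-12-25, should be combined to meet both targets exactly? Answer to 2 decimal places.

Let a = kg of product A, b = kg of product B (per hectare).
P₂O₅: 0.49·a + 0.12·b = 175.35
K₂O: 0.27·a + 0.25·b = 168.5
Eliminate a: (row1) − 0.49/0.27·(row2) → -0.333704·b = -130.446, so b = 390.9046.
Back-substitute: a = (175.35 − 0.12·390.9046) / 0.49 = 262.125.

262.13 kg product A, 390.90 kg product B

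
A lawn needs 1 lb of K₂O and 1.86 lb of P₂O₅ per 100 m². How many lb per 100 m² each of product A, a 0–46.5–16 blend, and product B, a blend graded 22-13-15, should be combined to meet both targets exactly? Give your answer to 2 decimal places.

3.04 lb product A, 3.42 lb product B

Per-100 m² balance (a = product A, b = product B):
K₂O: 0.16·a + 0.15·b = 1
P₂O₅: 0.465·a + 0.13·b = 1.86
Solving simultaneously: a = 3.04392, b = 3.41982.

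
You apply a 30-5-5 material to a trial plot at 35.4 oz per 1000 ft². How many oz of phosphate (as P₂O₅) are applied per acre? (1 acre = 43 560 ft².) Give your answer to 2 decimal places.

77.10 oz P₂O₅ per acre

P₂O₅ per 1000 ft² = 35.4 × 5% = 1.77 oz.
Convert to per acre: 1.77 × 43.56 = 77.1012 oz.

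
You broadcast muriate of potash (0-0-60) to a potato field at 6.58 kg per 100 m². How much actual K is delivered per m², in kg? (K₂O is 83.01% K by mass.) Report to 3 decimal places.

0.033 kg K per sq m

K₂O per 100 m² = 6.58 × 60% = 3.948 kg.
Elemental K = 3.948 × 0.8301 = 3.27723 kg per 100 m².
Convert to per m²: 3.27723 × 0.01 = 0.0327723 kg.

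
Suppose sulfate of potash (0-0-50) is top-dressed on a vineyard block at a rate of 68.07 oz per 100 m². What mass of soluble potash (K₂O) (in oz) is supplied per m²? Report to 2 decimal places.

K₂O per 100 m² = 68.07 × 50% = 34.035 oz.
Convert to per m²: 34.035 × 0.01 = 0.34035 oz.

0.34 oz K₂O per sq m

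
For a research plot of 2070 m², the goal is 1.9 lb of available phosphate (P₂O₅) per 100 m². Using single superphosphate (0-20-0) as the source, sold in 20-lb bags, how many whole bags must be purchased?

10 bags

Product per 100 m² = 1.9 / 20% = 9.5 lb.
Total product = 9.5 × 2070 / 100 = 196.65 lb.
Bags = ⌈196.65 / 20⌉ = 10.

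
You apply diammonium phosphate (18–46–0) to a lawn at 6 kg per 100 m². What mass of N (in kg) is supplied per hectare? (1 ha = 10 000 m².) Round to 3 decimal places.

108.000 kg N per hectare

nitrogen per 100 m² = 6 × 18% = 1.08 kg.
Convert to per hectare: 1.08 × 100 = 108 kg.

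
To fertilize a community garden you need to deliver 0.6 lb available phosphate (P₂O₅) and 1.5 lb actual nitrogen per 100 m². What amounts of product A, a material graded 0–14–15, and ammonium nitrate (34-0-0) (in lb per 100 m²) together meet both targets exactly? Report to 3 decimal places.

Let a = lb of product A, b = lb of ammonium nitrate (per 100 m²).
P₂O₅: 0.14·a + 0·b = 0.6
N: 0·a + 0.34·b = 1.5
Solving simultaneously: a = 4.28571, b = 4.41176.

4.286 lb product A, 4.412 lb ammonium nitrate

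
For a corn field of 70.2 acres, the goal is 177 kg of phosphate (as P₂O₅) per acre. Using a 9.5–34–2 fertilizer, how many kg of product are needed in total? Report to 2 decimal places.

36545.29 kg

Product per acre = 177 / 34% = 520.588 kg.
Total product = 520.588 × 70.2 = 36545.294 kg.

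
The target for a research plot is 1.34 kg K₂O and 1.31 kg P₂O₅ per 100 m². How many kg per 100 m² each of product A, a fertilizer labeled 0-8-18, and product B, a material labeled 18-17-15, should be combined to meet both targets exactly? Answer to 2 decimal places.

Let a = kg of product A, b = kg of product B (per 100 m²).
K₂O: 0.18·a + 0.15·b = 1.34
P₂O₅: 0.08·a + 0.17·b = 1.31
From row1: a = (1.34 − 0.15·b) / 0.18.
Into row2: 0.08·(1.34 − 0.15·b)/0.18 + 0.17·b = 1.31 → b = 6.91398, a = 1.6828.

1.68 kg product A, 6.91 kg product B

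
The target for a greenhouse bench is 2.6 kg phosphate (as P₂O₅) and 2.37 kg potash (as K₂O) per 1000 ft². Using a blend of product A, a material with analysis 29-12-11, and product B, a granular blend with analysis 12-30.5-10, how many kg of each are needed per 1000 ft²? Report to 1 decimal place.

With a, b = kg per 1000 ft² of product A and product B:
P₂O₅: 0.12·a + 0.305·b = 2.6
K₂O: 0.11·a + 0.1·b = 2.37
From row1: a = (2.6 − 0.305·b) / 0.12.
Into row2: 0.11·(2.6 − 0.305·b)/0.12 + 0.1·b = 2.37 → b = 0.0742459, a = 21.478.

21.5 kg product A, 0.1 kg product B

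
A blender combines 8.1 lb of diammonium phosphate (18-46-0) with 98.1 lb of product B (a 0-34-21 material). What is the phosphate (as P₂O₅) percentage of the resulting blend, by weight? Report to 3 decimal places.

Total mass = 8.1 + 98.1 = 106.2 lb.
P₂O₅ mass = 46%×8.1 + 34%×98.1 = 37.08 lb.
% P₂O₅ = 37.08 / 106.2 = 34.9153%.

34.915% P₂O₅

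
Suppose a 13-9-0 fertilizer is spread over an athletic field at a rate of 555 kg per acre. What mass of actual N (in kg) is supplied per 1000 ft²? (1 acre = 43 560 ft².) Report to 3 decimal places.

nitrogen per acre = 555 × 13% = 72.15 kg.
Convert to per 1000 ft²: 72.15 × 0.0229568 = 1.65634 kg.

1.656 kg N per thousand sq ft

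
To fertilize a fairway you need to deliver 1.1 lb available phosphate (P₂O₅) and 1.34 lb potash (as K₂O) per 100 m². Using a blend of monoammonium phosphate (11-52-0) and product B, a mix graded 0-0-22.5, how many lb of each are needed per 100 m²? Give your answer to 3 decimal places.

Per-100 m² balance (a = monoammonium phosphate, b = product B):
P₂O₅: 0.52·a + 0·b = 1.1
K₂O: 0·a + 0.225·b = 1.34
Solving simultaneously: a = 2.11538, b = 5.95556.

2.115 lb monoammonium phosphate, 5.956 lb product B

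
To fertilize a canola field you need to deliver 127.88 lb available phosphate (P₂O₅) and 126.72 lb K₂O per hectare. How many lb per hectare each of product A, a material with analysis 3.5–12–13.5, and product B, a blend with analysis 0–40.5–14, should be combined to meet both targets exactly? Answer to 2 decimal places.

882.33 lb product A, 54.32 lb product B

Per-hectare balance (a = product A, b = product B):
P₂O₅: 0.12·a + 0.405·b = 127.88
K₂O: 0.135·a + 0.14·b = 126.72
From row1: a = (127.88 − 0.405·b) / 0.12.
Into row2: 0.135·(127.88 − 0.405·b)/0.12 + 0.14·b = 126.72 → b = 54.3208, a = 882.334.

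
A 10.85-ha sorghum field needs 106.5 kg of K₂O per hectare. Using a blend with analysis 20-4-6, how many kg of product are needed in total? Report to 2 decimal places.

Product per hectare = 106.5 / 6% = 1775 kg.
Total product = 1775 × 10.85 = 19258.75 kg.

19258.75 kg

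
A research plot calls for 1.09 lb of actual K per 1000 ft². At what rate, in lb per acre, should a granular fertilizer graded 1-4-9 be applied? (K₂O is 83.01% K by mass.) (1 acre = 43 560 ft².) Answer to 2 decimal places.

635.54 lb of product per acre

As K₂O: 1.09 / 0.8301 = 1.31309 lb per 1000 ft².
Product per 1000 ft² = 1.31309 / 9% = 14.5899 lb.
Convert to per acre: 14.5899 × 43.56 = 635.538 lb.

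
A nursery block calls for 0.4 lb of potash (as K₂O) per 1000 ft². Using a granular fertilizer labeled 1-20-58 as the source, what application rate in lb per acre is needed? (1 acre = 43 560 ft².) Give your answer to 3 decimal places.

30.041 lb of product per acre

Product per 1000 ft² = 0.4 / 58% = 0.689655 lb.
Convert to per acre: 0.689655 × 43.56 = 30.0414 lb.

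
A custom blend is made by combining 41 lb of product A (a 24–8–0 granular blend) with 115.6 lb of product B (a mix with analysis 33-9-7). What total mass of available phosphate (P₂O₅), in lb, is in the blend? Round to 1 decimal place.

P₂O₅ mass = 8%×41 + 9%×115.6 = 13.684 lb.

13.7 lb P₂O₅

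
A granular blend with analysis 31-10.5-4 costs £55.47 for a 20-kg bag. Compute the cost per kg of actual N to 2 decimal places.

£8.95 per kg N

N in bag = 20 × 31% = 6.2 kg.
Cost per kg N = £55.47 / 6.2 = £8.9468.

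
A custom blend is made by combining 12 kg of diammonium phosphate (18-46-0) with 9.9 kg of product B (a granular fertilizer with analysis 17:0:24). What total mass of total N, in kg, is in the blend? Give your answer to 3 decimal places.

N mass = 18%×12 + 17%×9.9 = 3.843 kg.

3.843 kg N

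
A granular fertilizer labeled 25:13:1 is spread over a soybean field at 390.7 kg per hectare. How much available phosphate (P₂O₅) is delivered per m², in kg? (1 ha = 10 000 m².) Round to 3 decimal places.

0.005 kg P₂O₅ per sq m

P₂O₅ per hectare = 390.7 × 13% = 50.791 kg.
Convert to per m²: 50.791 × 0.0001 = 0.0050791 kg.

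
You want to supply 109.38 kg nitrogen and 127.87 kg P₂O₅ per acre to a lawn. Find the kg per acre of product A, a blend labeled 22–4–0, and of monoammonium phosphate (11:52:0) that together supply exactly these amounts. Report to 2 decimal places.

389.20 kg product A, 215.97 kg monoammonium phosphate

With a, b = kg per acre of product A and monoammonium phosphate:
N: 0.22·a + 0.11·b = 109.38
P₂O₅: 0.04·a + 0.52·b = 127.87
Eliminate b: (row1) − 0.11/0.52·(row2) → 0.211538·a = 82.3306, so a = 389.199.
Then b = (127.87 − 0.04·389.199) / 0.52 = 215.965.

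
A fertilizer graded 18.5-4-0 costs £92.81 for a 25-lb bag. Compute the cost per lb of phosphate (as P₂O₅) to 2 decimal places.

£92.81 per lb P₂O₅

P₂O₅ in bag = 25 × 4% = 1 lb.
Cost per lb P₂O₅ = £92.81 / 1 = £92.8100.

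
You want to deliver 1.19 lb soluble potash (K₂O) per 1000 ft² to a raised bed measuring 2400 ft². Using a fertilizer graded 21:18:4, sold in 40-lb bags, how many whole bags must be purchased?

Product per 1000 ft² = 1.19 / 4% = 29.75 lb.
Total product = 29.75 × 2400 / 1000 = 71.4 lb.
Bags = ⌈71.4 / 40⌉ = 2.

2 bags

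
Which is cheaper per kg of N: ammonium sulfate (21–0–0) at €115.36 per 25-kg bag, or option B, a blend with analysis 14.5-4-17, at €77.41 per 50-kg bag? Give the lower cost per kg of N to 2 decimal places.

ammonium sulfate: N per bag = 25 × 21% = 5.25 kg; cost = 115.36 / 5.25 = €21.9733/kg N.
option B: N per bag = 50 × 14.5% = 7.25 kg; cost = 77.41 / 7.25 = €10.6772/kg N.
option B is cheaper.

€10.68 per kg N (option B)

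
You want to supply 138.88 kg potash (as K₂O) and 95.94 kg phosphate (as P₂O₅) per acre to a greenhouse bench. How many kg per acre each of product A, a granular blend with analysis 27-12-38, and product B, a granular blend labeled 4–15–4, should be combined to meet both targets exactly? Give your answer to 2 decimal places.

325.56 kg product A, 379.15 kg product B

Let a = kg of product A, b = kg of product B (per acre).
K₂O: 0.38·a + 0.04·b = 138.88
P₂O₅: 0.12·a + 0.15·b = 95.94
Eliminate b: (row1) − 0.04/0.15·(row2) → 0.348·a = 113.296, so a = 325.563.
Then b = (95.94 − 0.12·325.563) / 0.15 = 379.149.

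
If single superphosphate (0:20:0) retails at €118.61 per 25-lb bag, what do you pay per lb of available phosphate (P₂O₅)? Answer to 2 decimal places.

€23.72 per lb P₂O₅

P₂O₅ in bag = 25 × 20% = 5 lb.
Cost per lb P₂O₅ = €118.61 / 5 = €23.7220.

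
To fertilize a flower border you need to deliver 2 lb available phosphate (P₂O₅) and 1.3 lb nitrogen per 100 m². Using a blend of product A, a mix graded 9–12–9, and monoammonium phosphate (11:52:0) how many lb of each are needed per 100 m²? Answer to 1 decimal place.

Let a = lb of product A, b = lb of monoammonium phosphate (per 100 m²).
P₂O₅: 0.12·a + 0.52·b = 2
N: 0.09·a + 0.11·b = 1.3
Solving simultaneously: a = 13.5714, b = 0.714286.

13.6 lb product A, 0.7 lb monoammonium phosphate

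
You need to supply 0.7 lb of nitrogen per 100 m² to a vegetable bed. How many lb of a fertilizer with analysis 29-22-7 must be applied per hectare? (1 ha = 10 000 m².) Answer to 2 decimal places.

241.38 lb of product per hectare

Product per 100 m² = 0.7 / 29% = 2.41379 lb.
Convert to per hectare: 2.41379 × 100 = 241.379 lb.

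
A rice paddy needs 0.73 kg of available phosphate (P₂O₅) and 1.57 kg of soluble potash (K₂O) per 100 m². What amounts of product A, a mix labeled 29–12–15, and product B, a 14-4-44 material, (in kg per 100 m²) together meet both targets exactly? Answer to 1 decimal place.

Per-100 m² balance (a = product A, b = product B):
P₂O₅: 0.12·a + 0.04·b = 0.73
K₂O: 0.15·a + 0.44·b = 1.57
From row1: a = (0.73 − 0.04·b) / 0.12.
Into row2: 0.15·(0.73 − 0.04·b)/0.12 + 0.44·b = 1.57 → b = 1.6859, a = 5.52137.

5.5 kg product A, 1.7 kg product B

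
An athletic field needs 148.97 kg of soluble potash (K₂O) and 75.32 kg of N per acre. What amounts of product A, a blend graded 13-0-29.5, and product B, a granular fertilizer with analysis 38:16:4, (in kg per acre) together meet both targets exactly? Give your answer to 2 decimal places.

Per-acre balance (a = product A, b = product B):
K₂O: 0.295·a + 0.04·b = 148.97
N: 0.13·a + 0.38·b = 75.32
Eliminate a: (row1) − 0.295/0.13·(row2) → -0.822308·b = -21.9485, so b = 26.6913.
Back-substitute: a = (148.97 − 0.04·26.6913) / 0.295 = 501.364.

501.36 kg product A, 26.69 kg product B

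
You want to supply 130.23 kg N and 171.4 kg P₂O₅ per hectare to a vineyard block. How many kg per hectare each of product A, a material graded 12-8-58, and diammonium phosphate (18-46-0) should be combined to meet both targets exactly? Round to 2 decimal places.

712.10 kg product A, 248.76 kg diammonium phosphate

Per-hectare balance (a = product A, b = diammonium phosphate):
N: 0.12·a + 0.18·b = 130.23
P₂O₅: 0.08·a + 0.46·b = 171.4
Solving simultaneously: a = 712.103, b = 248.7647.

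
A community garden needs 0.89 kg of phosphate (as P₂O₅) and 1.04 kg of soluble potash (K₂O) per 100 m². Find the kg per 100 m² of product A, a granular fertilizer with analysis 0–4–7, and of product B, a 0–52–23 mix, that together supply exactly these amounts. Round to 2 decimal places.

12.36 kg product A, 0.76 kg product B

Let a = kg of product A, b = kg of product B (per 100 m²).
P₂O₅: 0.04·a + 0.52·b = 0.89
K₂O: 0.07·a + 0.23·b = 1.04
Eliminate b: (row1) − 0.52/0.23·(row2) → -0.118261·a = -1.4613, so a = 12.3566.
Then b = (1.04 − 0.07·12.3566) / 0.23 = 0.761029.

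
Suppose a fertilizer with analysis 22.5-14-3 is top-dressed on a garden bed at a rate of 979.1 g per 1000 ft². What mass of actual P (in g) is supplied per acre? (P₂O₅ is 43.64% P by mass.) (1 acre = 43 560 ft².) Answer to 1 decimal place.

P₂O₅ per 1000 ft² = 979.1 × 14% = 137.074 g.
Elemental P = 137.074 × 0.4364 = 59.8191 g per 1000 ft².
Convert to per acre: 59.8191 × 43.56 = 2605.72 g.

2605.7 g P per acre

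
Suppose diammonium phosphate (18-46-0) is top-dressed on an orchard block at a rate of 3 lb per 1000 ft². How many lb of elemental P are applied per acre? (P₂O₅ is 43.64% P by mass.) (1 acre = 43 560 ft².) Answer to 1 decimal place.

26.2 lb P per acre

P₂O₅ per 1000 ft² = 3 × 46% = 1.38 lb.
Elemental P = 1.38 × 0.4364 = 0.602232 lb per 1000 ft².
Convert to per acre: 0.602232 × 43.56 = 26.2332 lb.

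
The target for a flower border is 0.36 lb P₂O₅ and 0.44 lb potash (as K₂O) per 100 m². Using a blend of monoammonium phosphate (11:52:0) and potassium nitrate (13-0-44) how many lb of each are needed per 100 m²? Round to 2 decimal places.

Let a = lb of monoammonium phosphate, b = lb of potassium nitrate (per 100 m²).
P₂O₅: 0.52·a + 0·b = 0.36
K₂O: 0·a + 0.44·b = 0.44
Solving simultaneously: a = 0.692308, b = 1.

0.69 lb monoammonium phosphate, 1.00 lb potassium nitrate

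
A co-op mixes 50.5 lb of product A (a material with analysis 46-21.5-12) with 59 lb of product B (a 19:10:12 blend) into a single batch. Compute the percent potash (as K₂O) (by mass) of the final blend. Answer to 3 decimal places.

12.000% K₂O

Total mass = 50.5 + 59 = 109.5 lb.
K₂O mass = 12%×50.5 + 12%×59 = 13.14 lb.
% K₂O = 13.14 / 109.5 = 12%.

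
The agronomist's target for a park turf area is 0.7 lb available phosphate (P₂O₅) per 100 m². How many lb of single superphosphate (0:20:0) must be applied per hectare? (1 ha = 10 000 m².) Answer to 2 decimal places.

Product per 100 m² = 0.7 / 20% = 3.5 lb.
Convert to per hectare: 3.5 × 100 = 350 lb.

350.00 lb of product per hectare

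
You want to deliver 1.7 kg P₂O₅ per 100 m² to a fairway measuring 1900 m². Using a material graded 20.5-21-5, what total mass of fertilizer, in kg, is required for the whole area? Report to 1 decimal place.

153.8 kg

Product per 100 m² = 1.7 / 21% = 8.09524 kg.
Total product = 8.09524 × 1900 / 100 = 153.81 kg.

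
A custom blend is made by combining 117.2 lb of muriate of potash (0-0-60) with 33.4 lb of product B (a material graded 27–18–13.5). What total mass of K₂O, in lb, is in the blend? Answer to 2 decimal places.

74.83 lb K₂O

K₂O mass = 60%×117.2 + 13.5%×33.4 = 74.829 lb.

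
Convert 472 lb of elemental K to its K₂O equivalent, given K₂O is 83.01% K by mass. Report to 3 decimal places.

568.606 lb K₂O

K₂O = 472 / 0.8301 = 568.6062 lb.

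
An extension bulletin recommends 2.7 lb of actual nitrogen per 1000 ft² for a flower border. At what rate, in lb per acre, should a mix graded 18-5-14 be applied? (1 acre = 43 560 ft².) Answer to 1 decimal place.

Product per 1000 ft² = 2.7 / 18% = 15 lb.
Convert to per acre: 15 × 43.56 = 653.4 lb.

653.4 lb of product per acre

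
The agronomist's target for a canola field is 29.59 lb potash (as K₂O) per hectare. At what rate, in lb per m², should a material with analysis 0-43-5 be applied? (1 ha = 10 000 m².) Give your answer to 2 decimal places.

0.06 lb of product per sq m

Product per hectare = 29.59 / 5% = 591.8 lb.
Convert to per m²: 591.8 × 0.0001 = 0.05918 lb.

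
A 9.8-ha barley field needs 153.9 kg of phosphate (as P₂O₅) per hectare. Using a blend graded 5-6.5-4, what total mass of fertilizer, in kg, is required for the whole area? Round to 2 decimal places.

Product per hectare = 153.9 / 6.5% = 2367.69 kg.
Total product = 2367.69 × 9.8 = 23203.3846 kg.

23203.38 kg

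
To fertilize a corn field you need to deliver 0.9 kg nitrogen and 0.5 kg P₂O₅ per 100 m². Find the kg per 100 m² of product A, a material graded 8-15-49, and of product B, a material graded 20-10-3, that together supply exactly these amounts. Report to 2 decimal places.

0.45 kg product A, 4.32 kg product B

With a, b = kg per 100 m² of product A and product B:
N: 0.08·a + 0.2·b = 0.9
P₂O₅: 0.15·a + 0.1·b = 0.5
Eliminate b: (row1) − 0.2/0.1·(row2) → -0.22·a = -0.1, so a = 0.454545.
Then b = (0.5 − 0.15·0.454545) / 0.1 = 4.31818.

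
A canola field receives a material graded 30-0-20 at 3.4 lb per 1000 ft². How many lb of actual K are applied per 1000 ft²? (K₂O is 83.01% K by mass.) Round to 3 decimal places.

K₂O per 1000 ft² = 3.4 × 20% = 0.68 lb.
Elemental K = 0.68 × 0.8301 = 0.564468 lb per 1000 ft².

0.564 lb K per thousand sq ft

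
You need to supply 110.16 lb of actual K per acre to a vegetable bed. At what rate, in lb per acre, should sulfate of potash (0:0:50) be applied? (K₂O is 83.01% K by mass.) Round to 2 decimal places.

265.41 lb of product per acre

As K₂O: 110.16 / 0.8301 = 132.707 lb per acre.
Product per acre = 132.707 / 50% = 265.414 lb.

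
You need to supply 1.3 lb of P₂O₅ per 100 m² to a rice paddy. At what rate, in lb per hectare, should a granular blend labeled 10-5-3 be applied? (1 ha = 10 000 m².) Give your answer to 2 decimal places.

Product per 100 m² = 1.3 / 5% = 26 lb.
Convert to per hectare: 26 × 100 = 2600 lb.

2600.00 lb of product per hectare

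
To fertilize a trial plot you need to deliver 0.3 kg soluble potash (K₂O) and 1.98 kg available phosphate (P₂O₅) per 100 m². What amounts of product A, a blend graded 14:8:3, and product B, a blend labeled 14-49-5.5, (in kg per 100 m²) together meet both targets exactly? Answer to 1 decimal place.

3.7 kg product A, 3.4 kg product B

Per-100 m² balance (a = product A, b = product B):
K₂O: 0.03·a + 0.055·b = 0.3
P₂O₅: 0.08·a + 0.49·b = 1.98
Solving simultaneously: a = 3.69903, b = 3.43689.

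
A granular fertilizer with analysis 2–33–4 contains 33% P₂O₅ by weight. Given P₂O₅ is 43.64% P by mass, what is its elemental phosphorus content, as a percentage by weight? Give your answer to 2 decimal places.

%P = 33 × 0.4364 = 14.4012%.

14.40% P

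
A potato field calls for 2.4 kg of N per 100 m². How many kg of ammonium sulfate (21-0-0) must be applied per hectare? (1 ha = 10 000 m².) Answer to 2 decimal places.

1142.86 kg of product per hectare

Product per 100 m² = 2.4 / 21% = 11.4286 kg.
Convert to per hectare: 11.4286 × 100 = 1142.857 kg.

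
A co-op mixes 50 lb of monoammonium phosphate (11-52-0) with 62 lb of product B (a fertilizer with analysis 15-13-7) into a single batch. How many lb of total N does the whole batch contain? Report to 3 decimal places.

N mass = 11%×50 + 15%×62 = 14.8 lb.

14.800 lb N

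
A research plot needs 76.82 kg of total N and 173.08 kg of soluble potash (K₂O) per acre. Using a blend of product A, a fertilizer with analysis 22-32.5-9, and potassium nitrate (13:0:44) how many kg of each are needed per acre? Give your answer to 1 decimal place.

Per-acre balance (a = product A, b = potassium nitrate):
N: 0.22·a + 0.13·b = 76.82
K₂O: 0.09·a + 0.44·b = 173.08
Eliminate b: (row1) − 0.13/0.44·(row2) → 0.193409·a = 25.6827, so a = 132.79.
Then b = (173.08 − 0.09·132.79) / 0.44 = 366.202.

132.8 kg product A, 366.2 kg potassium nitrate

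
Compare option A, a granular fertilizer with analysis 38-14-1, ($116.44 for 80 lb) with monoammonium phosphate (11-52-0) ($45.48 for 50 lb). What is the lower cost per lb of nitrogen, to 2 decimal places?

option A: N per bag = 80 × 38% = 30.4 lb; cost = 116.44 / 30.4 = $3.8303/lb N.
monoammonium phosphate: N per bag = 50 × 11% = 5.5 lb; cost = 45.48 / 5.5 = $8.2691/lb N.
option A is cheaper.

$3.83 per lb N (option A)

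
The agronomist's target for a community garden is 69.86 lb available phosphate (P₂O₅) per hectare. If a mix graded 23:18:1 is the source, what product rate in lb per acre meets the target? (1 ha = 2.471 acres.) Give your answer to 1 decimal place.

157.1 lb of product per acre

Product per hectare = 69.86 / 18% = 388.111 lb.
Convert to per acre: 388.111 × 0.404694 = 157.066 lb.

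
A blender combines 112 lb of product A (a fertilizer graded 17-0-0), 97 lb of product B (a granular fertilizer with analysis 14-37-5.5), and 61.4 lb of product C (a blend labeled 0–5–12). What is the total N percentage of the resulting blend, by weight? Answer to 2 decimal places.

12.06% N

Total mass = 112 + 97 + 61.4 = 270.4 lb.
N mass = 17%×112 + 14%×97 + 0%×61.4 = 32.62 lb.
% N = 32.62 / 270.4 = 12.0636%.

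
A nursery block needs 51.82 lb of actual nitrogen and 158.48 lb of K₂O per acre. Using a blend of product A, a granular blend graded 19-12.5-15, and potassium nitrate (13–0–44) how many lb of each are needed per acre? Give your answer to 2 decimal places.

With a, b = lb per acre of product A and potassium nitrate:
N: 0.19·a + 0.13·b = 51.82
K₂O: 0.15·a + 0.44·b = 158.48
Eliminate b: (row1) − 0.13/0.44·(row2) → 0.145682·a = 4.99636, so a = 34.2964.
Then b = (158.48 − 0.15·34.2964) / 0.44 = 348.4899.

34.30 lb product A, 348.49 lb potassium nitrate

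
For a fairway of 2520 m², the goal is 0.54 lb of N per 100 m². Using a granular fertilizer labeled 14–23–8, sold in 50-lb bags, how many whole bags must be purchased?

Product per 100 m² = 0.54 / 14% = 3.85714 lb.
Total product = 3.85714 × 2520 / 100 = 97.2 lb.
Bags = ⌈97.2 / 50⌉ = 2.

2 bags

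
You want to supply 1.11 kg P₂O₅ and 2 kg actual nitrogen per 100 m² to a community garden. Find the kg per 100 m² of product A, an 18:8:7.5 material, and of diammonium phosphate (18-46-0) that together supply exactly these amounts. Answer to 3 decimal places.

Per-100 m² balance (a = product A, b = diammonium phosphate):
P₂O₅: 0.08·a + 0.46·b = 1.11
N: 0.18·a + 0.18·b = 2
Eliminate a: (row1) − 0.08/0.18·(row2) → 0.38·b = 0.221111, so b = 0.581871.
Back-substitute: a = (1.11 − 0.46·0.581871) / 0.08 = 10.5292.

10.529 kg product A, 0.582 kg diammonium phosphate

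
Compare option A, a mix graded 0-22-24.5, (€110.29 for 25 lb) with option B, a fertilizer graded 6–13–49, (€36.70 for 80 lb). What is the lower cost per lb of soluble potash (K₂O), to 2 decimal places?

option A: K₂O per bag = 25 × 24.5% = 6.125 lb; cost = 110.29 / 6.125 = €18.0065/lb K₂O.
option B: K₂O per bag = 80 × 49% = 39.2 lb; cost = 36.70 / 39.2 = €0.9362/lb K₂O.
option B is cheaper.

€0.94 per lb K₂O (option B)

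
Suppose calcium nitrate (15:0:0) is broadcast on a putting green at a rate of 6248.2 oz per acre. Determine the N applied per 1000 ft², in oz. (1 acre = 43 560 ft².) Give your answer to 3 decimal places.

nitrogen per acre = 6248.2 × 15% = 937.23 oz.
Convert to per 1000 ft²: 937.23 × 0.0229568 = 21.5158 oz.

21.516 oz N per thousand sq ft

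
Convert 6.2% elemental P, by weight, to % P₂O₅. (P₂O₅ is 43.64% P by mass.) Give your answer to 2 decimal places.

14.21% P₂O₅

%P₂O₅ = 6.2 / 0.4364 = 14.2071%.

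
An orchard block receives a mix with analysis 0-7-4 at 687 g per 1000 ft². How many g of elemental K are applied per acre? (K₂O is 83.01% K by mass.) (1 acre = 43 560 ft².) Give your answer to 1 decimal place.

K₂O per 1000 ft² = 687 × 4% = 27.48 g.
Elemental K = 27.48 × 0.8301 = 22.8111 g per 1000 ft².
Convert to per acre: 22.8111 × 43.56 = 993.654 g.

993.7 g K per acre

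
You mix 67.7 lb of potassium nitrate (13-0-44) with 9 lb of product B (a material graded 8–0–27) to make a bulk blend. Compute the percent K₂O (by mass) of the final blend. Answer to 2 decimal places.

42.01% K₂O

Total mass = 67.7 + 9 = 76.7 lb.
K₂O mass = 44%×67.7 + 27%×9 = 32.218 lb.
% K₂O = 32.218 / 76.7 = 42.0052%.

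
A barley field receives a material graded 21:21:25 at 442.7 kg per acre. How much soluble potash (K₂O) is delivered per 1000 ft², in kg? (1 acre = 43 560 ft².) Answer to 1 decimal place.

K₂O per acre = 442.7 × 25% = 110.675 kg.
Convert to per 1000 ft²: 110.675 × 0.0229568 = 2.54075 kg.

2.5 kg K₂O per thousand sq ft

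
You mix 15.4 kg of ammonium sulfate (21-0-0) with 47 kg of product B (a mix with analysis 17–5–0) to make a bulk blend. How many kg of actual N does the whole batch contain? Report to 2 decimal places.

N mass = 21%×15.4 + 17%×47 = 11.224 kg.

11.22 kg N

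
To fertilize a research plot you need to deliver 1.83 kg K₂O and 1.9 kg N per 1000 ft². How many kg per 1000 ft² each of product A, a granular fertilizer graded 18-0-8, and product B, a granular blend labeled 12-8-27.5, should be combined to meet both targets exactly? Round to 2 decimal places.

7.59 kg product A, 4.45 kg product B

Let a = kg of product A, b = kg of product B (per 1000 ft²).
K₂O: 0.08·a + 0.275·b = 1.83
N: 0.18·a + 0.12·b = 1.9
From row1: a = (1.83 − 0.275·b) / 0.08.
Into row2: 0.18·(1.83 − 0.275·b)/0.08 + 0.12·b = 1.9 → b = 4.44612, a = 7.59148.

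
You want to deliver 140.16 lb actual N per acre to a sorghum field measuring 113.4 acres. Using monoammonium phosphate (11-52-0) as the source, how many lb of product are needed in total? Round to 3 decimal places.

144492.218 lb

Product per acre = 140.16 / 11% = 1274.18 lb.
Total product = 1274.18 × 113.4 = 144492.2182 lb.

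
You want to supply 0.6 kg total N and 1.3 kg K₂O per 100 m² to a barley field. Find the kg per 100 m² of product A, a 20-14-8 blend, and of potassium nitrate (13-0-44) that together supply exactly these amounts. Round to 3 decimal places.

Let a = kg of product A, b = kg of potassium nitrate (per 100 m²).
N: 0.2·a + 0.13·b = 0.6
K₂O: 0.08·a + 0.44·b = 1.3
Eliminate b: (row1) − 0.13/0.44·(row2) → 0.176364·a = 0.215909, so a = 1.22423.
Then b = (1.3 − 0.08·1.22423) / 0.44 = 2.73196.

1.224 kg product A, 2.732 kg potassium nitrate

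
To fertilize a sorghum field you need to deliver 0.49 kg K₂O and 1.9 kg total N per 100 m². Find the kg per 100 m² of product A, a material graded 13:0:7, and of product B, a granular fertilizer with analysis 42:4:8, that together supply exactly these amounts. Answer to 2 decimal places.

Let a = kg of product A, b = kg of product B (per 100 m²).
K₂O: 0.07·a + 0.08·b = 0.49
N: 0.13·a + 0.42·b = 1.9
Eliminate a: (row1) − 0.07/0.13·(row2) → -0.146154·b = -0.533077, so b = 3.64737.
Back-substitute: a = (0.49 − 0.08·3.64737) / 0.07 = 2.83158.

2.83 kg product A, 3.65 kg product B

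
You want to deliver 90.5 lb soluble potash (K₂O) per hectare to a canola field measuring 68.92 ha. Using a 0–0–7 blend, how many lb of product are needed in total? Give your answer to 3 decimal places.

89103.714 lb

Product per hectare = 90.5 / 7% = 1292.86 lb.
Total product = 1292.86 × 68.92 = 89103.7143 lb.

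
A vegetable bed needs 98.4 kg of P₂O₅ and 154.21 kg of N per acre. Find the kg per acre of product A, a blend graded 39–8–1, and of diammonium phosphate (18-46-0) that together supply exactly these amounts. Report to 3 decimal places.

With a, b = kg per acre of product A and diammonium phosphate:
P₂O₅: 0.08·a + 0.46·b = 98.4
N: 0.39·a + 0.18·b = 154.21
From row1: a = (98.4 − 0.46·b) / 0.08.
Into row2: 0.39·(98.4 − 0.46·b)/0.08 + 0.18·b = 154.21 → b = 157.8133, a = 322.5733.

322.573 kg product A, 157.813 kg diammonium phosphate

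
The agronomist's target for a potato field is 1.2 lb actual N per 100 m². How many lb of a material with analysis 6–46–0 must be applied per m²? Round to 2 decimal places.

Product per 100 m² = 1.2 / 6% = 20 lb.
Convert to per m²: 20 × 0.01 = 0.2 lb.

0.20 lb of product per sq m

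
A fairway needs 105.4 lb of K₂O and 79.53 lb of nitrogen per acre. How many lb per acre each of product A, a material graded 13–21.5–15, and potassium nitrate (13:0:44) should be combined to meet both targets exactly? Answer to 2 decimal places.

With a, b = lb per acre of product A and potassium nitrate:
K₂O: 0.15·a + 0.44·b = 105.4
N: 0.13·a + 0.13·b = 79.53
Eliminate a: (row1) − 0.15/0.13·(row2) → 0.29·b = 13.6346, so b = 47.0159.
Back-substitute: a = (105.4 − 0.44·47.0159) / 0.15 = 564.753.

564.75 lb product A, 47.02 lb potassium nitrate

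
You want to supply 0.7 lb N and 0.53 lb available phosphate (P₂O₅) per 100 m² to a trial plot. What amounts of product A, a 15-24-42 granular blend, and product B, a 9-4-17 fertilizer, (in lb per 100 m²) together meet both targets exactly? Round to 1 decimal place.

With a, b = lb per 100 m² of product A and product B:
N: 0.15·a + 0.09·b = 0.7
P₂O₅: 0.24·a + 0.04·b = 0.53
Eliminate b: (row1) − 0.09/0.04·(row2) → -0.39·a = -0.4925, so a = 1.26282.
Then b = (0.53 − 0.24·1.26282) / 0.04 = 5.67308.

1.3 lb product A, 5.7 lb product B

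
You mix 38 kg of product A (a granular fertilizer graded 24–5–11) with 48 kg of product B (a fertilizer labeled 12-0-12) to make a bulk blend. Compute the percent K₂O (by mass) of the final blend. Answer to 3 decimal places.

Total mass = 38 + 48 = 86 kg.
K₂O mass = 11%×38 + 12%×48 = 9.94 kg.
% K₂O = 9.94 / 86 = 11.5581%.

11.558% K₂O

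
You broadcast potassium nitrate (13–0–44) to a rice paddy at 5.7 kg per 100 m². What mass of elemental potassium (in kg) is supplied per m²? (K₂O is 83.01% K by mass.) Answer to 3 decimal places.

K₂O per 100 m² = 5.7 × 44% = 2.508 kg.
Elemental K = 2.508 × 0.8301 = 2.08189 kg per 100 m².
Convert to per m²: 2.08189 × 0.01 = 0.0208189 kg.

0.021 kg K per sq m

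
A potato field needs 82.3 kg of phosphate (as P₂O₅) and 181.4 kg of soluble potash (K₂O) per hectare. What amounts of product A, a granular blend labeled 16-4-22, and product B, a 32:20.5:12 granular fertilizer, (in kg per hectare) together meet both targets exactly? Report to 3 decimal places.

Let a = kg of product A, b = kg of product B (per hectare).
P₂O₅: 0.04·a + 0.205·b = 82.3
K₂O: 0.22·a + 0.12·b = 181.4
Solving simultaneously: a = 677.6923, b = 269.2308.

677.692 kg product A, 269.231 kg product B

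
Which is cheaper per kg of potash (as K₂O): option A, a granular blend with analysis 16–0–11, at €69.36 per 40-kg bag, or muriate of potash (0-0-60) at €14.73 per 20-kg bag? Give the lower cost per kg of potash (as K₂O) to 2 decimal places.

option A: K₂O per bag = 40 × 11% = 4.4 kg; cost = 69.36 / 4.4 = €15.7636/kg K₂O.
muriate of potash: K₂O per bag = 20 × 60% = 12 kg; cost = 14.73 / 12 = €1.2275/kg K₂O.
muriate of potash is cheaper.

€1.23 per kg K₂O (muriate of potash)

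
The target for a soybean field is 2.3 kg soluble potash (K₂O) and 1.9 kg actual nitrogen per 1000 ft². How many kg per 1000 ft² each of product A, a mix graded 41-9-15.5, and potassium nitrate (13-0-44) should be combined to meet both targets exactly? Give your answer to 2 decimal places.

3.35 kg product A, 4.05 kg potassium nitrate

Let a = kg of product A, b = kg of potassium nitrate (per 1000 ft²).
K₂O: 0.155·a + 0.44·b = 2.3
N: 0.41·a + 0.13·b = 1.9
Eliminate a: (row1) − 0.155/0.41·(row2) → 0.390854·b = 1.58171, so b = 4.0468.
Back-substitute: a = (2.3 − 0.44·4.0468) / 0.155 = 3.35101.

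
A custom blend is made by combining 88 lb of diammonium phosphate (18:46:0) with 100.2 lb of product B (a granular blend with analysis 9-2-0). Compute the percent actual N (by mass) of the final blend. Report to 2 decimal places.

13.21% N

Total mass = 88 + 100.2 = 188.2 lb.
N mass = 18%×88 + 9%×100.2 = 24.858 lb.
% N = 24.858 / 188.2 = 13.2083%.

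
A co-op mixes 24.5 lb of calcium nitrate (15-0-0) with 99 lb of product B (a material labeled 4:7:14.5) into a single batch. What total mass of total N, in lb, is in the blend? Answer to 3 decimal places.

7.635 lb N

N mass = 15%×24.5 + 4%×99 = 7.635 lb.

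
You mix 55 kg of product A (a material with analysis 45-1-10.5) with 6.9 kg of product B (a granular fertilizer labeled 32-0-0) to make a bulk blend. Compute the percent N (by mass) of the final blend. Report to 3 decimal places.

43.551% N

Total mass = 55 + 6.9 = 61.9 kg.
N mass = 45%×55 + 32%×6.9 = 26.958 kg.
% N = 26.958 / 61.9 = 43.5509%.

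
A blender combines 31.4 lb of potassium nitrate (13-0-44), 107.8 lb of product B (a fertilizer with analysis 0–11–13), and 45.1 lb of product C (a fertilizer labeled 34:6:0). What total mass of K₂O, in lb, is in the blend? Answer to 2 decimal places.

K₂O mass = 44%×31.4 + 13%×107.8 + 0%×45.1 = 27.83 lb.

27.83 lb K₂O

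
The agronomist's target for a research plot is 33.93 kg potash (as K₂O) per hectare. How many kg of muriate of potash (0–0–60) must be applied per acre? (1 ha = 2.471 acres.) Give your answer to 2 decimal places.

Product per hectare = 33.93 / 60% = 56.55 kg.
Convert to per acre: 56.55 × 0.404694 = 22.8855 kg.

22.89 kg of product per acre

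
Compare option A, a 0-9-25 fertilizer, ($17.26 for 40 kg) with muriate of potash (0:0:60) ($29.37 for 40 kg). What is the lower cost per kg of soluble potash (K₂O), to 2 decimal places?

option A: K₂O per bag = 40 × 25% = 10 kg; cost = 17.26 / 10 = $1.7260/kg K₂O.
muriate of potash: K₂O per bag = 40 × 60% = 24 kg; cost = 29.37 / 24 = $1.2238/kg K₂O.
muriate of potash is cheaper.

$1.22 per kg K₂O (muriate of potash)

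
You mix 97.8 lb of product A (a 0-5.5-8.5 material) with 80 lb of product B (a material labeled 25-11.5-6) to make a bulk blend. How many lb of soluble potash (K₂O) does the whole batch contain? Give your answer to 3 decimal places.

13.113 lb K₂O

K₂O mass = 8.5%×97.8 + 6%×80 = 13.113 lb.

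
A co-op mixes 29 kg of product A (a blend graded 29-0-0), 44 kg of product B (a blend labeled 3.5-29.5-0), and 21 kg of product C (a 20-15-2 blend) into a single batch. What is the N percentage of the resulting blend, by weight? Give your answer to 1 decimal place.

15.1% N

Total mass = 29 + 44 + 21 = 94 kg.
N mass = 29%×29 + 3.5%×44 + 20%×21 = 14.15 kg.
% N = 14.15 / 94 = 15.0532%.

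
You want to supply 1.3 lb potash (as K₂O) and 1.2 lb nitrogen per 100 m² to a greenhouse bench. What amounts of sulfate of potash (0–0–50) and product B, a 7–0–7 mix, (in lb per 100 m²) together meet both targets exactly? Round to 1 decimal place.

Let a = lb of sulfate of potash, b = lb of product B (per 100 m²).
K₂O: 0.5·a + 0.07·b = 1.3
N: 0·a + 0.07·b = 1.2
Solving simultaneously: a = 0.2, b = 17.1429.

0.2 lb sulfate of potash, 17.1 lb product B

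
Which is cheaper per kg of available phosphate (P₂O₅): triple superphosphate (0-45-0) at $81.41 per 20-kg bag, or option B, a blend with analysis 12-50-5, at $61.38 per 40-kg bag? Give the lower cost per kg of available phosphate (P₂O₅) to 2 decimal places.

triple superphosphate: P₂O₅ per bag = 20 × 45% = 9 kg; cost = 81.41 / 9 = $9.0456/kg P₂O₅.
option B: P₂O₅ per bag = 40 × 50% = 20 kg; cost = 61.38 / 20 = $3.0690/kg P₂O₅.
option B is cheaper.

$3.07 per kg P₂O₅ (option B)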